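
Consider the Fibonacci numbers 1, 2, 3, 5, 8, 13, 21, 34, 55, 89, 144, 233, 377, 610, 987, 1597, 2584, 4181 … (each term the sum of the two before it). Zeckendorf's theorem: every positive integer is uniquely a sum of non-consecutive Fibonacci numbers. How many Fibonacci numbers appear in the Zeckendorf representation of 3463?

5

3463 − 2584 = 879
879 − 610 = 269
269 − 233 = 36
36 − 34 = 2
2 − 2 = 0
3463 = 2584 + 610 + 233 + 34 + 2, which has 5 terms.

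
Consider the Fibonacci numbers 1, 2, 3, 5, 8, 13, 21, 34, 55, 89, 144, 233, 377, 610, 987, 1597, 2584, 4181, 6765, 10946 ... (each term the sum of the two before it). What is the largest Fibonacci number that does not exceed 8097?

6765 ≤ 8097 < 10946, so the largest Fibonacci number not exceeding 8097 is 6765.

6765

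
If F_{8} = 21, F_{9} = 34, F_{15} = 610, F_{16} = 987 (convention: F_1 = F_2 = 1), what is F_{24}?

46368

By the addition formula F_{m+n} = F_m F_{n+1} + F_{m−1} F_n with m=9, n=15: F_{24} = 34·987 + 21·610 = 33558 + 12810 = 46368.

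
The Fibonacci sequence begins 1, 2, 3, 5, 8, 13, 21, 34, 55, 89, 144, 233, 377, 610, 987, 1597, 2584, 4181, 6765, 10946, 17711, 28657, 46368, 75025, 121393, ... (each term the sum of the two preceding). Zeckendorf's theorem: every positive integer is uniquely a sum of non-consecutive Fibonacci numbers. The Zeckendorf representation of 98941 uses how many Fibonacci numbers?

Repeatedly subtract the largest Fibonacci number that fits:
subtract 75025 from 98941: 23916 remains
subtract 17711 from 23916: 6205 remains
subtract 4181 from 6205: 2024 remains
subtract 1597 from 2024: 427 remains
subtract 377 from 427: 50 remains
subtract 34 from 50: 16 remains
subtract 13 from 16: 3 remains
subtract 3 from 3: 0 remains
98941 = 75025 + 17711 + 4181 + 1597 + 377 + 34 + 13 + 3, which has 8 terms.

8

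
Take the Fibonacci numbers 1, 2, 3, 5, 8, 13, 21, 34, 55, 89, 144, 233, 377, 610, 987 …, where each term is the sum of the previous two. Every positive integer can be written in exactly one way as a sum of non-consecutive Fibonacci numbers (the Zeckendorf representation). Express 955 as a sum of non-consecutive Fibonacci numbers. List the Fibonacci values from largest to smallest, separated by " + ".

610 ≤ 955 < 987, so take 610; remainder 345
233 ≤ 345 < 377, so take 233; remainder 112
89 ≤ 112 < 144, so take 89; remainder 23
21 ≤ 23 < 34, so take 21; remainder 2
2 ≤ 2 < 3, so take 2; remainder 0
So 955 = 610 + 233 + 89 + 21 + 2, with no two terms consecutive in the sequence.

610 + 233 + 89 + 21 + 2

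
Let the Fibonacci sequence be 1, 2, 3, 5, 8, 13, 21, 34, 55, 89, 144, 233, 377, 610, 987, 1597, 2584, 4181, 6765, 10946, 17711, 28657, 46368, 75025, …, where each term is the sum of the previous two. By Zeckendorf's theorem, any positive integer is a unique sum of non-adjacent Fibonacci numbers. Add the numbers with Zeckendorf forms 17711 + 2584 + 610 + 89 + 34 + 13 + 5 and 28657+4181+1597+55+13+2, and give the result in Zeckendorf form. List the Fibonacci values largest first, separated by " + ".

The two numbers are 21046 and 34505, so their sum is 55551.
Greedy algorithm:
55551 − 46368 = 9183
9183 − 6765 = 2418
2418 − 1597 = 821
821 − 610 = 211
211 − 144 = 67
67 − 55 = 12
12 − 8 = 4
4 − 3 = 1
1 − 1 = 0

46368 + 6765 + 1597 + 610 + 144 + 55 + 8 + 3 + 1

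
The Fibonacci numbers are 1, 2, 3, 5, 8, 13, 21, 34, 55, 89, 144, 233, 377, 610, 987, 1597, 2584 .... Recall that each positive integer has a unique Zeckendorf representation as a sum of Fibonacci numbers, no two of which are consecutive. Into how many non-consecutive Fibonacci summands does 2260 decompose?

largest Fibonacci ≤ 2260 is 1597; 2260 − 1597 = 663
largest Fibonacci ≤ 663 is 610; 663 − 610 = 53
largest Fibonacci ≤ 53 is 34; 53 − 34 = 19
largest Fibonacci ≤ 19 is 13; 19 − 13 = 6
largest Fibonacci ≤ 6 is 5; 6 − 5 = 1
largest Fibonacci ≤ 1 is 1; 1 − 1 = 0
2260 = 1597 + 610 + 34 + 13 + 5 + 1, which has 6 terms.

6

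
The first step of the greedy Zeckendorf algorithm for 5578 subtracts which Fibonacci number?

4181

4181 ≤ 5578 < 6765, so the largest Fibonacci number not exceeding 5578 is 4181.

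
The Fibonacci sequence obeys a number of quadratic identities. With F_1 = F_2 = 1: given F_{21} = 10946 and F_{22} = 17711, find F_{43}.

433494437

By F_{2k+1} = F_k² + F_{k+1}²: F_{43} = 10946² + 17711² = 119814916 + 313679521 = 433494437.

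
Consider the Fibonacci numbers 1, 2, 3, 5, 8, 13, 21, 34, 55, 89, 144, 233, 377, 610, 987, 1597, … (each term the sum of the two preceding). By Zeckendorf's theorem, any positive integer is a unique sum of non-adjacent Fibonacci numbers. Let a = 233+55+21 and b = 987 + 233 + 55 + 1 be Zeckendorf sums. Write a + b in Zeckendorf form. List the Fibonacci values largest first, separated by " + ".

987 + 377 + 144 + 55 + 21 + 1

The two numbers are 309 and 1276, so their sum is 1585.
1585: greatest Fibonacci not exceeding it is 987, leaving 598
598: greatest Fibonacci not exceeding it is 377, leaving 221
221: greatest Fibonacci not exceeding it is 144, leaving 77
77: greatest Fibonacci not exceeding it is 55, leaving 22
22: greatest Fibonacci not exceeding it is 21, leaving 1
1: greatest Fibonacci not exceeding it is 1, leaving 0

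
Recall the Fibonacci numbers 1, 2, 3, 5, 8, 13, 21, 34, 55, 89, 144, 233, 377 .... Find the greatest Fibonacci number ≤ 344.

233

233 ≤ 344 < 377, so the largest Fibonacci number not exceeding 344 is 233.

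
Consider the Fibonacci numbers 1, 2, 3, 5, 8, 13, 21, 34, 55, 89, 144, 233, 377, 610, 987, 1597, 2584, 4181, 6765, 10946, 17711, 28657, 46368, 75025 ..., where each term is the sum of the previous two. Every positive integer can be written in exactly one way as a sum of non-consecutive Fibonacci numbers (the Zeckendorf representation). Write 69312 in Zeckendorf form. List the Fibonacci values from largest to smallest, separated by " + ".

46368 + 17711 + 4181 + 987 + 55 + 8 + 2

46368 ≤ 69312 < 75025, so take 46368; remainder 22944
17711 ≤ 22944 < 28657, so take 17711; remainder 5233
4181 ≤ 5233 < 6765, so take 4181; remainder 1052
987 ≤ 1052 < 1597, so take 987; remainder 65
55 ≤ 65 < 89, so take 55; remainder 10
8 ≤ 10 < 13, so take 8; remainder 2
2 ≤ 2 < 3, so take 2; remainder 0
So 69312 = 46368 + 17711 + 4181 + 987 + 55 + 8 + 2, with no two terms consecutive in the sequence.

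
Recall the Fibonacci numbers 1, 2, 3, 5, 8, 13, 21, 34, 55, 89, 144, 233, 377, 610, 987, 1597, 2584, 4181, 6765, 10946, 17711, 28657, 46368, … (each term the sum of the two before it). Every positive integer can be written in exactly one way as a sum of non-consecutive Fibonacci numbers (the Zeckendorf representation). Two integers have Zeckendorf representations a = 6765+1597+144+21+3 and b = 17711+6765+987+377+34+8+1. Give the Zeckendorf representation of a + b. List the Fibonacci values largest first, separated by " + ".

The two numbers are 8530 and 25883, so their sum is 34413.
Greedy algorithm:
largest Fibonacci ≤ 34413 is 28657; 34413 − 28657 = 5756
largest Fibonacci ≤ 5756 is 4181; 5756 − 4181 = 1575
largest Fibonacci ≤ 1575 is 987; 1575 − 987 = 588
largest Fibonacci ≤ 588 is 377; 588 − 377 = 211
largest Fibonacci ≤ 211 is 144; 211 − 144 = 67
largest Fibonacci ≤ 67 is 55; 67 − 55 = 12
largest Fibonacci ≤ 12 is 8; 12 − 8 = 4
largest Fibonacci ≤ 4 is 3; 4 − 3 = 1
largest Fibonacci ≤ 1 is 1; 1 − 1 = 0

28657 + 4181 + 987 + 377 + 144 + 55 + 8 + 3 + 1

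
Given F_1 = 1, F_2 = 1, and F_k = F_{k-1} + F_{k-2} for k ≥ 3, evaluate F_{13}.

Iterating the recurrence up to F_{8} = 21 and F_{7} = 13:
F_{9} = F_{8} + F_{7} = 21 + 13 = 34
F_{10} = F_{9} + F_{8} = 34 + 21 = 55
F_{11} = F_{10} + F_{9} = 55 + 34 = 89
F_{12} = F_{11} + F_{10} = 89 + 55 = 144
F_{13} = F_{12} + F_{11} = 144 + 89 = 233

233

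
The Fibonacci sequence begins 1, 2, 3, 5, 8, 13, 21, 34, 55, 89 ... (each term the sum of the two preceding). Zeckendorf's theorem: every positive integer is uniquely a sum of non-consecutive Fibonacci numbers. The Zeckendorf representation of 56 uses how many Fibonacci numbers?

Repeatedly subtract the largest Fibonacci number that fits:
largest Fibonacci ≤ 56 is 55; 56 − 55 = 1
largest Fibonacci ≤ 1 is 1; 1 − 1 = 0
56 = 55 + 1, which has 2 terms.

2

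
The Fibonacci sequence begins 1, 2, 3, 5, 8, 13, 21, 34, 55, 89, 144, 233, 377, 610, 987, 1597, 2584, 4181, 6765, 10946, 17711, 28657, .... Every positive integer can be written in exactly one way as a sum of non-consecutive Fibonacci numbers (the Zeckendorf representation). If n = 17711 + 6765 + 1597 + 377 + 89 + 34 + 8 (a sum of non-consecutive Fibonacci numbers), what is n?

26581

17711 + 6765 + 1597 + 377 + 89 + 34 + 8 = 26581.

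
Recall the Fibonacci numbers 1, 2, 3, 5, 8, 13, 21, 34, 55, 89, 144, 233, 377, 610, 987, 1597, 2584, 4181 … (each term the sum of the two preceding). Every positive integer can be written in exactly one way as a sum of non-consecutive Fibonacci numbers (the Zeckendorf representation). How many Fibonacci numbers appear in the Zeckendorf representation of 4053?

Greedy algorithm:
4053: greatest Fibonacci not exceeding it is 2584, leaving 1469
1469: greatest Fibonacci not exceeding it is 987, leaving 482
482: greatest Fibonacci not exceeding it is 377, leaving 105
105: greatest Fibonacci not exceeding it is 89, leaving 16
16: greatest Fibonacci not exceeding it is 13, leaving 3
3: greatest Fibonacci not exceeding it is 3, leaving 0
4053 = 2584 + 987 + 377 + 89 + 13 + 3, which has 6 terms.

6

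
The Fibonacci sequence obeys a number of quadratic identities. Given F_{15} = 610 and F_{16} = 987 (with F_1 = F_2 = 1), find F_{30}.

By the doubling identity F_{2k} = F_k(2F_{k+1} − F_k): F_{30} = 610·(2·987 − 610) = 610·1364 = 832040.

832040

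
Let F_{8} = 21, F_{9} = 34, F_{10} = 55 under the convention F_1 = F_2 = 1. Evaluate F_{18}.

By the addition formula F_{m+n} = F_m F_{n+1} + F_{m−1} F_n with m=9, n=9: F_{18} = 34·55 + 21·34 = 1870 + 714 = 2584.

2584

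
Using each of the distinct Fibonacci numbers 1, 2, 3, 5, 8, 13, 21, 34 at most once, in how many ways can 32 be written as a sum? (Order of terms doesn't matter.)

4

Starting from the Zeckendorf form and repeatedly splitting a term F_k into F_{k−1} + F_{k−2} (when neither is already used) reaches every representation.
32 = 21+8+3 = 21+8+2+1 = 21+5+3+2+1 = 13+8+5+3+2+1 — 4 representations.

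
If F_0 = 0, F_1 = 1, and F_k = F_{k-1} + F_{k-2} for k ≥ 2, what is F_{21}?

10946

Iterating the recurrence up to F_{14} = 377 and F_{13} = 233:
F_{15} = F_{14} + F_{13} = 377 + 233 = 610
F_{16} = F_{15} + F_{14} = 610 + 377 = 987
F_{17} = F_{16} + F_{15} = 987 + 610 = 1597
F_{18} = F_{17} + F_{16} = 1597 + 987 = 2584
F_{19} = F_{18} + F_{17} = 2584 + 1597 = 4181
F_{20} = F_{19} + F_{18} = 4181 + 2584 = 6765
F_{21} = F_{20} + F_{19} = 6765 + 4181 = 10946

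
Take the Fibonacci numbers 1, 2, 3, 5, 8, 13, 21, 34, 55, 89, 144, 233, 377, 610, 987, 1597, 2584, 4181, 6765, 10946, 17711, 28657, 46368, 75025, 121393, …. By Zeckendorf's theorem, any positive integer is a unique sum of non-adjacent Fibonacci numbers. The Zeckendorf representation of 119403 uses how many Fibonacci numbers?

9

119403: greatest Fibonacci not exceeding it is 75025, leaving 44378
44378: greatest Fibonacci not exceeding it is 28657, leaving 15721
15721: greatest Fibonacci not exceeding it is 10946, leaving 4775
4775: greatest Fibonacci not exceeding it is 4181, leaving 594
594: greatest Fibonacci not exceeding it is 377, leaving 217
217: greatest Fibonacci not exceeding it is 144, leaving 73
73: greatest Fibonacci not exceeding it is 55, leaving 18
18: greatest Fibonacci not exceeding it is 13, leaving 5
5: greatest Fibonacci not exceeding it is 5, leaving 0
119403 = 75025 + 28657 + 10946 + 4181 + 377 + 144 + 55 + 13 + 5, which has 9 terms.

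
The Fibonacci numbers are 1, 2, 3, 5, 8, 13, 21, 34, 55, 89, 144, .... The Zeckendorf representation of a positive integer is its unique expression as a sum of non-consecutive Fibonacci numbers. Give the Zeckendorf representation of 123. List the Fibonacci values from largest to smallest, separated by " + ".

Greedily peel off the largest Fibonacci term at each step:
subtract 89 from 123: 34 remains
subtract 34 from 34: 0 remains
So 123 = 89 + 34, with no two terms consecutive in the sequence.

89 + 34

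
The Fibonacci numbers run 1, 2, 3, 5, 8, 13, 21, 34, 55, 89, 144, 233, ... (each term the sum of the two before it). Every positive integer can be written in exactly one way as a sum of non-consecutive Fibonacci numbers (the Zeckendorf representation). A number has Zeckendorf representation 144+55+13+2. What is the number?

144+55+13+2 = 214.

214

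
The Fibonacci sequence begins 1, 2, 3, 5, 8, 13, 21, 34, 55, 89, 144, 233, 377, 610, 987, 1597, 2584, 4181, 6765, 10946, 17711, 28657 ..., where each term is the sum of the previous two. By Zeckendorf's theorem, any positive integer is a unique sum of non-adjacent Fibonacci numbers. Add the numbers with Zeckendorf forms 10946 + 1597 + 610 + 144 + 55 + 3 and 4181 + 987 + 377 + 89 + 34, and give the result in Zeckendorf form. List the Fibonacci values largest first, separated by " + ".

The two numbers are 13355 and 5668, so their sum is 19023.
Greedy algorithm:
subtract 17711 from 19023: 1312 remains
subtract 987 from 1312: 325 remains
subtract 233 from 325: 92 remains
subtract 89 from 92: 3 remains
subtract 3 from 3: 0 remains

17711 + 987 + 233 + 89 + 3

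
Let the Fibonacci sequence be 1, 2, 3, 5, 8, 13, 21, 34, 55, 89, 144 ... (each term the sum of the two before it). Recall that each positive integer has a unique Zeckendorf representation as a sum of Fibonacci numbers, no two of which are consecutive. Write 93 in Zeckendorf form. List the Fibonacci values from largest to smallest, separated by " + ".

89 + 3 + 1

Repeatedly subtract the largest Fibonacci number that fits:
largest Fibonacci ≤ 93 is 89; 93 − 89 = 4
largest Fibonacci ≤ 4 is 3; 4 − 3 = 1
largest Fibonacci ≤ 1 is 1; 1 − 1 = 0
So 93 = 89 + 3 + 1, with no two terms consecutive in the sequence.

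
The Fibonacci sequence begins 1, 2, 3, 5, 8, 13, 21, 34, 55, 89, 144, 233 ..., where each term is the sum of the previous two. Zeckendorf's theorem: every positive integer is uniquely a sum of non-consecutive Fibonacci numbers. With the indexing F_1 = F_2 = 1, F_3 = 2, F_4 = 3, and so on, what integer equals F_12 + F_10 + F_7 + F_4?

F_12 + F_10 + F_7 + F_4 = 144 + 55 + 13 + 3 = 215.

215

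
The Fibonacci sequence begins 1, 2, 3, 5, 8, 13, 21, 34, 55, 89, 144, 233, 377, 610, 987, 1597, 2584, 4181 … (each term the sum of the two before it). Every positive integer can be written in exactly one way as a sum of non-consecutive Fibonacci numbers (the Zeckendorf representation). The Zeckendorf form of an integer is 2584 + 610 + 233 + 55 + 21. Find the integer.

2584 + 610 + 233 + 55 + 21 = 3503.

3503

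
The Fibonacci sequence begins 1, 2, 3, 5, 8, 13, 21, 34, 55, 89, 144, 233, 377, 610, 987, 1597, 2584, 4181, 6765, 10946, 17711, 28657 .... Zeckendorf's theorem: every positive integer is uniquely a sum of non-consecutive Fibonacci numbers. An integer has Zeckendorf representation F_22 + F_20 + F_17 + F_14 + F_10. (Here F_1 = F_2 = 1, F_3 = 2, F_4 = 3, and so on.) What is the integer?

F_22 + F_20 + F_17 + F_14 + F_10 = 17711 + 6765 + 1597 + 377 + 55 = 26505.

26505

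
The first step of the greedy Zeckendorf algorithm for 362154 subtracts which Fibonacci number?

317811

317811 ≤ 362154 < 514229, so the largest Fibonacci number not exceeding 362154 is 317811.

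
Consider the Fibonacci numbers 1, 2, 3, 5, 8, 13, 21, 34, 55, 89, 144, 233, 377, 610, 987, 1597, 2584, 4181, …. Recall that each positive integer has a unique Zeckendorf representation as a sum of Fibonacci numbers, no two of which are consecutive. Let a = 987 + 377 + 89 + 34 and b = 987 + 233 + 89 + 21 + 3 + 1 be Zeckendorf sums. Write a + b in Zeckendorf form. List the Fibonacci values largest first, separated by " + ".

2584 + 233 + 3 + 1

The two numbers are 1487 and 1334, so their sum is 2821.
Repeatedly subtract the largest Fibonacci number that fits:
take 2584 (≤ 2821); 2821 − 2584 = 237
take 233 (≤ 237); 237 − 233 = 4
take 3 (≤ 4); 4 − 3 = 1
take 1 (≤ 1); 1 − 1 = 0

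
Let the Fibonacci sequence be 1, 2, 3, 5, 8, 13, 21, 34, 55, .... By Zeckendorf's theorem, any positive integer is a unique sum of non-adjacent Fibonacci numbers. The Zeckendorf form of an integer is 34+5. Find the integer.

34+5 = 39.

39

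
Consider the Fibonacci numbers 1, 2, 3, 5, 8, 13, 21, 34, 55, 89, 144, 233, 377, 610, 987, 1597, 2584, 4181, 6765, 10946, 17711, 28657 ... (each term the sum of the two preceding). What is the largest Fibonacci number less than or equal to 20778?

17711

17711 ≤ 20778 < 28657, so the largest Fibonacci number not exceeding 20778 is 17711.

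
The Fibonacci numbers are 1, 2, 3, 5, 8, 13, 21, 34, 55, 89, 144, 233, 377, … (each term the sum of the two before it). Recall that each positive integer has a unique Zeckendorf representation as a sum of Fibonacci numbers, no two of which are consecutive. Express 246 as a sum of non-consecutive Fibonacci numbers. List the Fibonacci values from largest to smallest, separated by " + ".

233 + 13

233 ≤ 246 < 377, so take 233; remainder 13
13 ≤ 13 < 21, so take 13; remainder 0
So 246 = 233 + 13, with no two terms consecutive in the sequence.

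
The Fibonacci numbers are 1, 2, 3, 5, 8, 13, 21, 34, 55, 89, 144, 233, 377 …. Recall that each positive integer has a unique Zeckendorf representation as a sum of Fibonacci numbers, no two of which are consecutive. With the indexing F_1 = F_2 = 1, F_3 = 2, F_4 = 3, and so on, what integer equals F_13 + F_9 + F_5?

F_13 + F_9 + F_5 = 233 + 34 + 5 = 272.

272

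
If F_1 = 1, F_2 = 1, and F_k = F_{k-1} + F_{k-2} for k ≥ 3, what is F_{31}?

Iterating the recurrence up to F_{27} = 196418 and F_{26} = 121393:
F_{28} = F_{27} + F_{26} = 196418 + 121393 = 317811
F_{29} = F_{28} + F_{27} = 317811 + 196418 = 514229
F_{30} = F_{29} + F_{28} = 514229 + 317811 = 832040
F_{31} = F_{30} + F_{29} = 832040 + 514229 = 1346269

1346269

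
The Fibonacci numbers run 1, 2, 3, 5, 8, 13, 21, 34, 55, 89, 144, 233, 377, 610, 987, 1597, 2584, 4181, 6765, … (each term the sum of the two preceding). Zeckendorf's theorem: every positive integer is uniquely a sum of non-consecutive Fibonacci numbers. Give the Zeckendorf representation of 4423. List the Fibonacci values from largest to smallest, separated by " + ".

Repeatedly subtract the largest Fibonacci number that fits:
largest Fibonacci ≤ 4423 is 4181; 4423 − 4181 = 242
largest Fibonacci ≤ 242 is 233; 242 − 233 = 9
largest Fibonacci ≤ 9 is 8; 9 − 8 = 1
largest Fibonacci ≤ 1 is 1; 1 − 1 = 0
So 4423 = 4181 + 233 + 8 + 1, with no two terms consecutive in the sequence.

4181 + 233 + 8 + 1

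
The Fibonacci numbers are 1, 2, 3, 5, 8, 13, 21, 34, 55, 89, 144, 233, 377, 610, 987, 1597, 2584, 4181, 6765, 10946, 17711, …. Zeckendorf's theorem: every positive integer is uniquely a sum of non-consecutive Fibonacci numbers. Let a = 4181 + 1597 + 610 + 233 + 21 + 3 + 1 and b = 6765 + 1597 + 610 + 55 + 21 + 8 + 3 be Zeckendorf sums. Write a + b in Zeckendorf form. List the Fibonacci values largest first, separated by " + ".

10946 + 4181 + 377 + 144 + 55 + 2

The two numbers are 6646 and 9059, so their sum is 15705.
10946 ≤ 15705 < 17711, so take 10946; remainder 4759
4181 ≤ 4759 < 6765, so take 4181; remainder 578
377 ≤ 578 < 610, so take 377; remainder 201
144 ≤ 201 < 233, so take 144; remainder 57
55 ≤ 57 < 89, so take 55; remainder 2
2 ≤ 2 < 3, so take 2; remainder 0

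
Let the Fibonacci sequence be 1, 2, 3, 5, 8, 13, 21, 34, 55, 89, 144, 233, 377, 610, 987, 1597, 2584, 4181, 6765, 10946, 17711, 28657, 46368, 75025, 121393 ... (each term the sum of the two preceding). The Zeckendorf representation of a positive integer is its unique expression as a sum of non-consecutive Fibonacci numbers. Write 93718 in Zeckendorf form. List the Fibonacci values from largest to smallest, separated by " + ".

75025 ≤ 93718 < 121393, so take 75025; remainder 18693
17711 ≤ 18693 < 28657, so take 17711; remainder 982
610 ≤ 982 < 987, so take 610; remainder 372
233 ≤ 372 < 377, so take 233; remainder 139
89 ≤ 139 < 144, so take 89; remainder 50
34 ≤ 50 < 55, so take 34; remainder 16
13 ≤ 16 < 21, so take 13; remainder 3
3 ≤ 3 < 5, so take 3; remainder 0
So 93718 = 75025 + 17711 + 610 + 233 + 89 + 34 + 13 + 3, with no two terms consecutive in the sequence.

75025 + 17711 + 610 + 233 + 89 + 34 + 13 + 3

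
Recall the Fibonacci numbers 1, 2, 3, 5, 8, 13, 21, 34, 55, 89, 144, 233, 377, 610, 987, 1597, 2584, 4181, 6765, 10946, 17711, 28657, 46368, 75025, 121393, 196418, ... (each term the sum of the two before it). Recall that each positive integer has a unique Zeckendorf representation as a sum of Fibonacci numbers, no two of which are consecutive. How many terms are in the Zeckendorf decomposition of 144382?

121393 ≤ 144382 < 196418, so take 121393; remainder 22989
17711 ≤ 22989 < 28657, so take 17711; remainder 5278
4181 ≤ 5278 < 6765, so take 4181; remainder 1097
987 ≤ 1097 < 1597, so take 987; remainder 110
89 ≤ 110 < 144, so take 89; remainder 21
21 ≤ 21 < 34, so take 21; remainder 0
144382 = 121393 + 17711 + 4181 + 987 + 89 + 21, which has 6 terms.

6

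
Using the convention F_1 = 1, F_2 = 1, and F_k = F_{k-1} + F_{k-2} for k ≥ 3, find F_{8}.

Iterating the recurrence up to F_{4} = 3 and F_{3} = 2:
F_{5} = F_{4} + F_{3} = 3 + 2 = 5
F_{6} = F_{5} + F_{4} = 5 + 3 = 8
F_{7} = F_{6} + F_{5} = 8 + 5 = 13
F_{8} = F_{7} + F_{6} = 13 + 8 = 21

21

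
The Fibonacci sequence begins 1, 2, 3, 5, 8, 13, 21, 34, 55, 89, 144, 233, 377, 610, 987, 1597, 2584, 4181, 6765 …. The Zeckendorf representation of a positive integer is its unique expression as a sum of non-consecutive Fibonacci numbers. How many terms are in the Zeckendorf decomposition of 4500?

6

largest Fibonacci ≤ 4500 is 4181; 4500 − 4181 = 319
largest Fibonacci ≤ 319 is 233; 319 − 233 = 86
largest Fibonacci ≤ 86 is 55; 86 − 55 = 31
largest Fibonacci ≤ 31 is 21; 31 − 21 = 10
largest Fibonacci ≤ 10 is 8; 10 − 8 = 2
largest Fibonacci ≤ 2 is 2; 2 − 2 = 0
4500 = 4181 + 233 + 55 + 21 + 8 + 2, which has 6 terms.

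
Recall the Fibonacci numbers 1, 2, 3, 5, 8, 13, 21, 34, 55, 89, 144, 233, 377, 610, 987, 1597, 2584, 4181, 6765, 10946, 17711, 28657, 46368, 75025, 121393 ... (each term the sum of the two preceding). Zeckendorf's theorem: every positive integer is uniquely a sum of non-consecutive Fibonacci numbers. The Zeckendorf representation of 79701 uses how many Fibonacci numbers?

75025 ≤ 79701 < 121393, so take 75025; remainder 4676
4181 ≤ 4676 < 6765, so take 4181; remainder 495
377 ≤ 495 < 610, so take 377; remainder 118
89 ≤ 118 < 144, so take 89; remainder 29
21 ≤ 29 < 34, so take 21; remainder 8
8 ≤ 8 < 13, so take 8; remainder 0
79701 = 75025 + 4181 + 377 + 89 + 21 + 8, which has 6 terms.

6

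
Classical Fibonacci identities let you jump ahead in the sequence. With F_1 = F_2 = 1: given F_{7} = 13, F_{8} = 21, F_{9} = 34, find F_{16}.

By the addition formula F_{m+n} = F_m F_{n+1} + F_{m−1} F_n with m=8, n=8: F_{16} = 21·34 + 13·21 = 714 + 273 = 987.

987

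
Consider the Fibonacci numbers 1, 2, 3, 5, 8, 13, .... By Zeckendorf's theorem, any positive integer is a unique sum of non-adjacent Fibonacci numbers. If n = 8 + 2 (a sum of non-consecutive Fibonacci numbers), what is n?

8 + 2 = 10.

10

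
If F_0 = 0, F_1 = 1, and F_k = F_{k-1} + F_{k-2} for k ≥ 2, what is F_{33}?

3524578

Iterating the recurrence up to F_{28} = 317811 and F_{27} = 196418:
F_{29} = F_{28} + F_{27} = 317811 + 196418 = 514229
F_{30} = F_{29} + F_{28} = 514229 + 317811 = 832040
F_{31} = F_{30} + F_{29} = 832040 + 514229 = 1346269
F_{32} = F_{31} + F_{30} = 1346269 + 832040 = 2178309
F_{33} = F_{32} + F_{31} = 2178309 + 1346269 = 3524578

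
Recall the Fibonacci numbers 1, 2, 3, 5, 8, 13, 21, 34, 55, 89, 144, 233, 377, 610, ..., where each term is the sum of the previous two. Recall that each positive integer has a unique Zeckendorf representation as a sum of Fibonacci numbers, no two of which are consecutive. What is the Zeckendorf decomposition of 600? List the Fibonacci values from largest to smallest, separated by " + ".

Greedily peel off the largest Fibonacci term at each step:
377 ≤ 600 < 610, so take 377; remainder 223
144 ≤ 223 < 233, so take 144; remainder 79
55 ≤ 79 < 89, so take 55; remainder 24
21 ≤ 24 < 34, so take 21; remainder 3
3 ≤ 3 < 5, so take 3; remainder 0
So 600 = 377 + 144 + 55 + 21 + 3, with no two terms consecutive in the sequence.

377 + 144 + 55 + 21 + 3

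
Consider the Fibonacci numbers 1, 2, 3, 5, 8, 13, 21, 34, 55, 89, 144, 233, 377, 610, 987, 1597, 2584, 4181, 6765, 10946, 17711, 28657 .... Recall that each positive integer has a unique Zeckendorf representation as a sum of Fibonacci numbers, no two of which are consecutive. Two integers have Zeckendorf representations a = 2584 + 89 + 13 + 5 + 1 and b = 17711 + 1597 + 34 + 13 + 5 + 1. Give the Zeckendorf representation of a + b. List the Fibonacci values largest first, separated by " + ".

The two numbers are 2692 and 19361, so their sum is 22053.
take 17711 (≤ 22053); 22053 − 17711 = 4342
take 4181 (≤ 4342); 4342 − 4181 = 161
take 144 (≤ 161); 161 − 144 = 17
take 13 (≤ 17); 17 − 13 = 4
take 3 (≤ 4); 4 − 3 = 1
take 1 (≤ 1); 1 − 1 = 0

17711 + 4181 + 144 + 13 + 3 + 1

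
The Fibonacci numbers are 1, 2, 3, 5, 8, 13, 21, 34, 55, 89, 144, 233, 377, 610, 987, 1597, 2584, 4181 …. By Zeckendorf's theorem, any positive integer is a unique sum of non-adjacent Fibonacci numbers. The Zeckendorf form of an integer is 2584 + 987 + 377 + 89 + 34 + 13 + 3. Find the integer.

4087

2584 + 987 + 377 + 89 + 34 + 13 + 3 = 4087.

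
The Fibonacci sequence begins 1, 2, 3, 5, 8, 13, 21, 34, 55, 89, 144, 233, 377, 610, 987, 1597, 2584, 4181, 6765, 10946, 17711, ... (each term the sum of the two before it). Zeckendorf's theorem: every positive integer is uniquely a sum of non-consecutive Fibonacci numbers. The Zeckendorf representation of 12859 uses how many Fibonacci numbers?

Greedily peel off the largest Fibonacci term at each step:
10946 ≤ 12859 < 17711, so take 10946; remainder 1913
1597 ≤ 1913 < 2584, so take 1597; remainder 316
233 ≤ 316 < 377, so take 233; remainder 83
55 ≤ 83 < 89, so take 55; remainder 28
21 ≤ 28 < 34, so take 21; remainder 7
5 ≤ 7 < 8, so take 5; remainder 2
2 ≤ 2 < 3, so take 2; remainder 0
12859 = 10946 + 1597 + 233 + 55 + 21 + 5 + 2, which has 7 terms.

7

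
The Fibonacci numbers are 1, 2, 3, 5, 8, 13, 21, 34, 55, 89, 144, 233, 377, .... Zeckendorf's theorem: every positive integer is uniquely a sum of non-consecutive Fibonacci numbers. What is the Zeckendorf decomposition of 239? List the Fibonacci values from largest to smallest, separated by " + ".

233 + 5 + 1

take 233 (≤ 239); 239 − 233 = 6
take 5 (≤ 6); 6 − 5 = 1
take 1 (≤ 1); 1 − 1 = 0
So 239 = 233 + 5 + 1, with no two terms consecutive in the sequence.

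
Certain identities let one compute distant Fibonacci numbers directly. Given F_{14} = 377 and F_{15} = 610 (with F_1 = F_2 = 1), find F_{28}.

317811

By the doubling identity F_{2k} = F_k(2F_{k+1} − F_k): F_{28} = 377·(2·610 − 377) = 377·843 = 317811.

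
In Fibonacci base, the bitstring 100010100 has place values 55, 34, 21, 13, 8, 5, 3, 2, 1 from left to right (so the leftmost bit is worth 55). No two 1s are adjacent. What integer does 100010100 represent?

66

Summing the place values of the 1 bits: 55 + 8 + 3 = 66.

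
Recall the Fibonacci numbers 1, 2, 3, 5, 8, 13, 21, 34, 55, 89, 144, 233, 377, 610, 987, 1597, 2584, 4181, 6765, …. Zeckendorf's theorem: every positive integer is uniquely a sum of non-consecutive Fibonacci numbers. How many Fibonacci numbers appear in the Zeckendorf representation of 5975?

7

Greedy algorithm:
5975: greatest Fibonacci not exceeding it is 4181, leaving 1794
1794: greatest Fibonacci not exceeding it is 1597, leaving 197
197: greatest Fibonacci not exceeding it is 144, leaving 53
53: greatest Fibonacci not exceeding it is 34, leaving 19
19: greatest Fibonacci not exceeding it is 13, leaving 6
6: greatest Fibonacci not exceeding it is 5, leaving 1
1: greatest Fibonacci not exceeding it is 1, leaving 0
5975 = 4181 + 1597 + 144 + 34 + 13 + 5 + 1, which has 7 terms.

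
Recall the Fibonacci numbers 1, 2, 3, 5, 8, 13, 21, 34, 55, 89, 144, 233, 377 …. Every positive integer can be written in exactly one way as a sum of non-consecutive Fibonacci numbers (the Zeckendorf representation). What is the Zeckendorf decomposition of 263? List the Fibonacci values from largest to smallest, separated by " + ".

Greedily peel off the largest Fibonacci term at each step:
263 − 233 = 30
30 − 21 = 9
9 − 8 = 1
1 − 1 = 0
So 263 = 233 + 21 + 8 + 1, with no two terms consecutive in the sequence.

233 + 21 + 8 + 1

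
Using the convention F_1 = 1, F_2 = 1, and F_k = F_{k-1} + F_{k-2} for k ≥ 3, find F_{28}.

Iterating the recurrence up to F_{22} = 17711 and F_{21} = 10946:
F_{23} = F_{22} + F_{21} = 17711 + 10946 = 28657
F_{24} = F_{23} + F_{22} = 28657 + 17711 = 46368
F_{25} = F_{24} + F_{23} = 46368 + 28657 = 75025
F_{26} = F_{25} + F_{24} = 75025 + 46368 = 121393
F_{27} = F_{26} + F_{25} = 121393 + 75025 = 196418
F_{28} = F_{27} + F_{26} = 196418 + 121393 = 317811

317811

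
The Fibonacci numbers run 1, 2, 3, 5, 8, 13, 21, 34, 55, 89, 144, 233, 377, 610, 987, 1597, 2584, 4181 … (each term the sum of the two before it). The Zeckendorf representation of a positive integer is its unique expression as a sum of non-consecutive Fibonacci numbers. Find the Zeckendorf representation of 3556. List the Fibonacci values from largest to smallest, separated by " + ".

3556: greatest Fibonacci not exceeding it is 2584, leaving 972
972: greatest Fibonacci not exceeding it is 610, leaving 362
362: greatest Fibonacci not exceeding it is 233, leaving 129
129: greatest Fibonacci not exceeding it is 89, leaving 40
40: greatest Fibonacci not exceeding it is 34, leaving 6
6: greatest Fibonacci not exceeding it is 5, leaving 1
1: greatest Fibonacci not exceeding it is 1, leaving 0
So 3556 = 2584 + 610 + 233 + 89 + 34 + 5 + 1, with no two terms consecutive in the sequence.

2584 + 610 + 233 + 89 + 34 + 5 + 1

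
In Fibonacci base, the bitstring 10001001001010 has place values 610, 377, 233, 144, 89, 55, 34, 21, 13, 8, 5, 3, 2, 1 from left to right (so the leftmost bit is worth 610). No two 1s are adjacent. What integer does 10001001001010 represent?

Summing the place values of the 1 bits: 610 + 89 + 21 + 5 + 2 = 727.

727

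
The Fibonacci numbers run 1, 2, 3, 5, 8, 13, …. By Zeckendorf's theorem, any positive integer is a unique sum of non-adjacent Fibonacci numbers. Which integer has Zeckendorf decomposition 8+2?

8+2 = 10.

10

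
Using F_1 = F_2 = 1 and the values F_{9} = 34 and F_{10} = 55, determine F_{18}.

2584

By the doubling identity F_{2k} = F_k(2F_{k+1} − F_k): F_{18} = 34·(2·55 − 34) = 34·76 = 2584.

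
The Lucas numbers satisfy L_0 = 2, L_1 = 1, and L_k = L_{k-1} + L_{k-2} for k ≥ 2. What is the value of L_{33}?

Iterating the recurrence up to L_{27} = 439204 and L_{26} = 271443:
L_{28} = L_{27} + L_{26} = 439204 + 271443 = 710647
L_{29} = L_{28} + L_{27} = 710647 + 439204 = 1149851
L_{30} = L_{29} + L_{28} = 1149851 + 710647 = 1860498
L_{31} = L_{30} + L_{29} = 1860498 + 1149851 = 3010349
L_{32} = L_{31} + L_{30} = 3010349 + 1860498 = 4870847
L_{33} = L_{32} + L_{31} = 4870847 + 3010349 = 7881196

7881196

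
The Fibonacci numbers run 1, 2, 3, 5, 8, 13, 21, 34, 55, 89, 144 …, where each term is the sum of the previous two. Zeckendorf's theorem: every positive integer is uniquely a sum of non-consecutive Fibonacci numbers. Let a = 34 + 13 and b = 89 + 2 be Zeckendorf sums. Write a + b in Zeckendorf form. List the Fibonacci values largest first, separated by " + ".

The two numbers are 47 and 91, so their sum is 138.
138 − 89 = 49
49 − 34 = 15
15 − 13 = 2
2 − 2 = 0

89 + 34 + 13 + 2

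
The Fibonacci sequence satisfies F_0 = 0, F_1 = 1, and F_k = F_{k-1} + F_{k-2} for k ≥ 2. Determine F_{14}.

Iterating the recurrence up to F_{8} = 21 and F_{7} = 13:
F_{9} = F_{8} + F_{7} = 21 + 13 = 34
F_{10} = F_{9} + F_{8} = 34 + 21 = 55
F_{11} = F_{10} + F_{9} = 55 + 34 = 89
F_{12} = F_{11} + F_{10} = 89 + 55 = 144
F_{13} = F_{12} + F_{11} = 144 + 89 = 233
F_{14} = F_{13} + F_{12} = 233 + 144 = 377

377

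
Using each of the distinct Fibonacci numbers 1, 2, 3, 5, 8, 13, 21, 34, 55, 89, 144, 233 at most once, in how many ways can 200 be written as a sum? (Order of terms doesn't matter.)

7

Each representation comes from the Zeckendorf form by replacing some F_k with F_{k−1} + F_{k−2} where possible.
200 = 144+55+1 = 144+34+21+1 = 144+34+13+8+1 = 89+55+34+21+1 = … (3 more), for 7 in all.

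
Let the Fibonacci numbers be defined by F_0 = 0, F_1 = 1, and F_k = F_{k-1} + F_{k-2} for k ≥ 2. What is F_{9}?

Iterating the recurrence up to F_{4} = 3 and F_{3} = 2:
F_{5} = F_{4} + F_{3} = 3 + 2 = 5
F_{6} = F_{5} + F_{4} = 5 + 3 = 8
F_{7} = F_{6} + F_{5} = 8 + 5 = 13
F_{8} = F_{7} + F_{6} = 13 + 8 = 21
F_{9} = F_{8} + F_{7} = 21 + 13 = 34

34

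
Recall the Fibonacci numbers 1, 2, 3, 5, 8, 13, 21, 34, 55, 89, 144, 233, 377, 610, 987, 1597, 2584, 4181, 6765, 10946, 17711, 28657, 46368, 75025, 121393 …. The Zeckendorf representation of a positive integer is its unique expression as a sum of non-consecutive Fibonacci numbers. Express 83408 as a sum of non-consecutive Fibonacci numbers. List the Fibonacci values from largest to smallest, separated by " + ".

75025 + 6765 + 1597 + 21

largest Fibonacci ≤ 83408 is 75025; 83408 − 75025 = 8383
largest Fibonacci ≤ 8383 is 6765; 8383 − 6765 = 1618
largest Fibonacci ≤ 1618 is 1597; 1618 − 1597 = 21
largest Fibonacci ≤ 21 is 21; 21 − 21 = 0
So 83408 = 75025 + 6765 + 1597 + 21, with no two terms consecutive in the sequence.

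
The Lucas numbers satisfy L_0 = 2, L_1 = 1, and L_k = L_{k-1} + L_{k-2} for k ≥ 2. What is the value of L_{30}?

Iterating the recurrence up to L_{24} = 103682 and L_{23} = 64079:
L_{25} = L_{24} + L_{23} = 103682 + 64079 = 167761
L_{26} = L_{25} + L_{24} = 167761 + 103682 = 271443
L_{27} = L_{26} + L_{25} = 271443 + 167761 = 439204
L_{28} = L_{27} + L_{26} = 439204 + 271443 = 710647
L_{29} = L_{28} + L_{27} = 710647 + 439204 = 1149851
L_{30} = L_{29} + L_{28} = 1149851 + 710647 = 1860498

1860498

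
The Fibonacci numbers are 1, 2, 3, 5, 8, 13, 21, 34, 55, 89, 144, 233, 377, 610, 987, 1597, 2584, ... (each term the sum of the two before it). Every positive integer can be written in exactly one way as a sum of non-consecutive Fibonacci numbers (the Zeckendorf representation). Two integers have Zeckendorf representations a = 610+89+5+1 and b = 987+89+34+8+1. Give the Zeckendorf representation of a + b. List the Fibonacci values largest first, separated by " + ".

1597 + 144 + 55 + 21 + 5 + 2

The two numbers are 705 and 1119, so their sum is 1824.
largest Fibonacci ≤ 1824 is 1597; 1824 − 1597 = 227
largest Fibonacci ≤ 227 is 144; 227 − 144 = 83
largest Fibonacci ≤ 83 is 55; 83 − 55 = 28
largest Fibonacci ≤ 28 is 21; 28 − 21 = 7
largest Fibonacci ≤ 7 is 5; 7 − 5 = 2
largest Fibonacci ≤ 2 is 2; 2 − 2 = 0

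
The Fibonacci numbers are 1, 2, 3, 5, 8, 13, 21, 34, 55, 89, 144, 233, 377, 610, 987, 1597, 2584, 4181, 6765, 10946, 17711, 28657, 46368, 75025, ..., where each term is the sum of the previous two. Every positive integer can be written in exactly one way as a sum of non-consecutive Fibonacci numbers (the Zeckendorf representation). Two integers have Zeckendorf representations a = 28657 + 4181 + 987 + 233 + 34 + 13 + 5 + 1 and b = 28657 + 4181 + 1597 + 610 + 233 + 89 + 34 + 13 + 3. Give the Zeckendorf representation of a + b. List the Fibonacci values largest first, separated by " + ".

46368 + 17711 + 4181 + 987 + 233 + 34 + 13 + 1

The two numbers are 34111 and 35417, so their sum is 69528.
46368 ≤ 69528 < 75025, so take 46368; remainder 23160
17711 ≤ 23160 < 28657, so take 17711; remainder 5449
4181 ≤ 5449 < 6765, so take 4181; remainder 1268
987 ≤ 1268 < 1597, so take 987; remainder 281
233 ≤ 281 < 377, so take 233; remainder 48
34 ≤ 48 < 55, so take 34; remainder 14
13 ≤ 14 < 21, so take 13; remainder 1
1 ≤ 1 < 2, so take 1; remainder 0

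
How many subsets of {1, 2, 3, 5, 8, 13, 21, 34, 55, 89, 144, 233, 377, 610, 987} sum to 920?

15

920 = 610+233+55+21+1 = 610+233+55+13+8+1 = 610+144+89+55+21+1 = 610+233+55+13+5+3+1 = 610+233+34+21+13+8+1 = … (10 more), for 15 in all.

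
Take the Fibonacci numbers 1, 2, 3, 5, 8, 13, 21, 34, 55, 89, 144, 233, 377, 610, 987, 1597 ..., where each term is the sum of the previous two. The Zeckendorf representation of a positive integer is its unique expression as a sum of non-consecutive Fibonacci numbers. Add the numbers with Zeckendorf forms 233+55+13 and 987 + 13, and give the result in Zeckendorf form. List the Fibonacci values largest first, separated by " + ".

987 + 233 + 55 + 21 + 5

The two numbers are 301 and 1000, so their sum is 1301.
1301 − 987 = 314
314 − 233 = 81
81 − 55 = 26
26 − 21 = 5
5 − 5 = 0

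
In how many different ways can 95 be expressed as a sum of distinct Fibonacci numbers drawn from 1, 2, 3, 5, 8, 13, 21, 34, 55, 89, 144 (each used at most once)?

7

Each representation comes from the Zeckendorf form by replacing some F_k with F_{k−1} + F_{k−2} where possible.
95 = 89+5+1 = 89+3+2+1 = 55+34+5+1 = … (4 more), for 7 in all.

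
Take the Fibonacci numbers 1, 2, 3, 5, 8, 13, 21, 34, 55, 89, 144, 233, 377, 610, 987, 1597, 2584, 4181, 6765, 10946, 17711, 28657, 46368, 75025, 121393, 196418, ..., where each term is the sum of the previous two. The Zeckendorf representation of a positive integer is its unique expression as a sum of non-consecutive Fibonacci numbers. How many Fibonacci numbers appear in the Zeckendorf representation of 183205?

8

Greedily peel off the largest Fibonacci term at each step:
take 121393 (≤ 183205); 183205 − 121393 = 61812
take 46368 (≤ 61812); 61812 − 46368 = 15444
take 10946 (≤ 15444); 15444 − 10946 = 4498
take 4181 (≤ 4498); 4498 − 4181 = 317
take 233 (≤ 317); 317 − 233 = 84
take 55 (≤ 84); 84 − 55 = 29
take 21 (≤ 29); 29 − 21 = 8
take 8 (≤ 8); 8 − 8 = 0
183205 = 121393 + 46368 + 10946 + 4181 + 233 + 55 + 21 + 8, which has 8 terms.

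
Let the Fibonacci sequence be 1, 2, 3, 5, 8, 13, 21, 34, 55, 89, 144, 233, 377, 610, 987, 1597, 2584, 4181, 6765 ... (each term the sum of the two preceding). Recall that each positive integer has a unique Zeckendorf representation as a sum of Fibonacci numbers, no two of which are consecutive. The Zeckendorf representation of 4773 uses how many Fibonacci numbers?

Repeatedly subtract the largest Fibonacci number that fits:
4773 − 4181 = 592
592 − 377 = 215
215 − 144 = 71
71 − 55 = 16
16 − 13 = 3
3 − 3 = 0
4773 = 4181 + 377 + 144 + 55 + 13 + 3, which has 6 terms.

6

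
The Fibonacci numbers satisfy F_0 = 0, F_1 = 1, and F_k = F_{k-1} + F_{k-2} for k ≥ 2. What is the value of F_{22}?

Iterating the recurrence up to F_{17} = 1597 and F_{16} = 987:
F_{18} = F_{17} + F_{16} = 1597 + 987 = 2584
F_{19} = F_{18} + F_{17} = 2584 + 1597 = 4181
F_{20} = F_{19} + F_{18} = 4181 + 2584 = 6765
F_{21} = F_{20} + F_{19} = 6765 + 4181 = 10946
F_{22} = F_{21} + F_{20} = 10946 + 6765 = 17711

17711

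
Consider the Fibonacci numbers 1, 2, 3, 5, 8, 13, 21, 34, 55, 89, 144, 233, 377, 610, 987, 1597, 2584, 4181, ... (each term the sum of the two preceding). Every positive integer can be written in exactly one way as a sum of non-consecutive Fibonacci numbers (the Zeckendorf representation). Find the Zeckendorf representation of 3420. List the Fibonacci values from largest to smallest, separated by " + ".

2584 + 610 + 144 + 55 + 21 + 5 + 1

Greedy algorithm:
3420 − 2584 = 836
836 − 610 = 226
226 − 144 = 82
82 − 55 = 27
27 − 21 = 6
6 − 5 = 1
1 − 1 = 0
So 3420 = 2584 + 610 + 144 + 55 + 21 + 5 + 1, with no two terms consecutive in the sequence.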